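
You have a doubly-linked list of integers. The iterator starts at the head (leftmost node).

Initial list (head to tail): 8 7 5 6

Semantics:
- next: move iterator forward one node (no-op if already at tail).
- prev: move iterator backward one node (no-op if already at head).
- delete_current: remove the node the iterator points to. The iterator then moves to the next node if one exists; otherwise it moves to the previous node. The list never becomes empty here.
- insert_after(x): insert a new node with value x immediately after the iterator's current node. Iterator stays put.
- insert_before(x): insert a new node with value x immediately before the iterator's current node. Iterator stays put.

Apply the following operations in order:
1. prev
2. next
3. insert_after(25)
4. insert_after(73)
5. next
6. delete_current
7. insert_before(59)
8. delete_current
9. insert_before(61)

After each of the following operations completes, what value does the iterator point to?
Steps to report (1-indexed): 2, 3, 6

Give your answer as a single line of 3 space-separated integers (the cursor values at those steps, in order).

Answer: 7 7 25

Derivation:
After 1 (prev): list=[8, 7, 5, 6] cursor@8
After 2 (next): list=[8, 7, 5, 6] cursor@7
After 3 (insert_after(25)): list=[8, 7, 25, 5, 6] cursor@7
After 4 (insert_after(73)): list=[8, 7, 73, 25, 5, 6] cursor@7
After 5 (next): list=[8, 7, 73, 25, 5, 6] cursor@73
After 6 (delete_current): list=[8, 7, 25, 5, 6] cursor@25
After 7 (insert_before(59)): list=[8, 7, 59, 25, 5, 6] cursor@25
After 8 (delete_current): list=[8, 7, 59, 5, 6] cursor@5
After 9 (insert_before(61)): list=[8, 7, 59, 61, 5, 6] cursor@5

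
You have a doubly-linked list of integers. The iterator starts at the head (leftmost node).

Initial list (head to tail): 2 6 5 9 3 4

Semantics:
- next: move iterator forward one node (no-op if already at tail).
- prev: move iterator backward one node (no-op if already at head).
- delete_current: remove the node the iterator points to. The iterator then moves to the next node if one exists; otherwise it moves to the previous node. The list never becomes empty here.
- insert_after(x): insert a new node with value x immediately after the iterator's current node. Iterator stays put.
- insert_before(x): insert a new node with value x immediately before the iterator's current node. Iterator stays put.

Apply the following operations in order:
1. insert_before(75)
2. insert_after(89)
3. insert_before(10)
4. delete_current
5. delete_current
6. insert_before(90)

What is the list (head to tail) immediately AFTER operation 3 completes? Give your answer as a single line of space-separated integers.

After 1 (insert_before(75)): list=[75, 2, 6, 5, 9, 3, 4] cursor@2
After 2 (insert_after(89)): list=[75, 2, 89, 6, 5, 9, 3, 4] cursor@2
After 3 (insert_before(10)): list=[75, 10, 2, 89, 6, 5, 9, 3, 4] cursor@2

Answer: 75 10 2 89 6 5 9 3 4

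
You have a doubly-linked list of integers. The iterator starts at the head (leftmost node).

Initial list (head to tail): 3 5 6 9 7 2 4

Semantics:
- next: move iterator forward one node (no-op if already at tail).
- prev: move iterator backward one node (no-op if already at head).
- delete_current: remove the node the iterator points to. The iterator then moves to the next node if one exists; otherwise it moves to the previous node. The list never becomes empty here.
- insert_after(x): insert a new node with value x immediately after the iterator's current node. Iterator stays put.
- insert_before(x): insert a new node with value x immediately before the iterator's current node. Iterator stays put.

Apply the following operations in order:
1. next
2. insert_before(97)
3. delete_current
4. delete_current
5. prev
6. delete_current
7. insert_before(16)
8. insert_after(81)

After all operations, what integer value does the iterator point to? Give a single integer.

After 1 (next): list=[3, 5, 6, 9, 7, 2, 4] cursor@5
After 2 (insert_before(97)): list=[3, 97, 5, 6, 9, 7, 2, 4] cursor@5
After 3 (delete_current): list=[3, 97, 6, 9, 7, 2, 4] cursor@6
After 4 (delete_current): list=[3, 97, 9, 7, 2, 4] cursor@9
After 5 (prev): list=[3, 97, 9, 7, 2, 4] cursor@97
After 6 (delete_current): list=[3, 9, 7, 2, 4] cursor@9
After 7 (insert_before(16)): list=[3, 16, 9, 7, 2, 4] cursor@9
After 8 (insert_after(81)): list=[3, 16, 9, 81, 7, 2, 4] cursor@9

Answer: 9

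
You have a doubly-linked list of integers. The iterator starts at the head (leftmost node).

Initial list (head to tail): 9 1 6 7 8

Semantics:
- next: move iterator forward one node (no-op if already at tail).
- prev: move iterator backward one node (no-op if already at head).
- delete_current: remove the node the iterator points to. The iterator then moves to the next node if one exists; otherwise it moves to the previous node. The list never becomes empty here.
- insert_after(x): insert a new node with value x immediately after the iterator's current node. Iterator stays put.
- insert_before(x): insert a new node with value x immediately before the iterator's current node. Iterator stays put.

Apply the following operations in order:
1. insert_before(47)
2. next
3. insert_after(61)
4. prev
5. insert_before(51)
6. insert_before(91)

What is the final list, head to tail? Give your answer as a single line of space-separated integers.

After 1 (insert_before(47)): list=[47, 9, 1, 6, 7, 8] cursor@9
After 2 (next): list=[47, 9, 1, 6, 7, 8] cursor@1
After 3 (insert_after(61)): list=[47, 9, 1, 61, 6, 7, 8] cursor@1
After 4 (prev): list=[47, 9, 1, 61, 6, 7, 8] cursor@9
After 5 (insert_before(51)): list=[47, 51, 9, 1, 61, 6, 7, 8] cursor@9
After 6 (insert_before(91)): list=[47, 51, 91, 9, 1, 61, 6, 7, 8] cursor@9

Answer: 47 51 91 9 1 61 6 7 8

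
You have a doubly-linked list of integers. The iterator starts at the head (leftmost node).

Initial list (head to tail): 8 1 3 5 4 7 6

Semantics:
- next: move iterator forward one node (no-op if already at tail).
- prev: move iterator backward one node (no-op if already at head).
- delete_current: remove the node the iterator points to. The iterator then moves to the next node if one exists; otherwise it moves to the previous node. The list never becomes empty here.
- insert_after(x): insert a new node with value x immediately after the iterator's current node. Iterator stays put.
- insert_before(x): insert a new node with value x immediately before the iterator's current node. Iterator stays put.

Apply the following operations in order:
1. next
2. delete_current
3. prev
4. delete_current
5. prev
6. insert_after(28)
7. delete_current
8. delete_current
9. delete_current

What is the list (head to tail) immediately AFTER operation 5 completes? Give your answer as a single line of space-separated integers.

After 1 (next): list=[8, 1, 3, 5, 4, 7, 6] cursor@1
After 2 (delete_current): list=[8, 3, 5, 4, 7, 6] cursor@3
After 3 (prev): list=[8, 3, 5, 4, 7, 6] cursor@8
After 4 (delete_current): list=[3, 5, 4, 7, 6] cursor@3
After 5 (prev): list=[3, 5, 4, 7, 6] cursor@3

Answer: 3 5 4 7 6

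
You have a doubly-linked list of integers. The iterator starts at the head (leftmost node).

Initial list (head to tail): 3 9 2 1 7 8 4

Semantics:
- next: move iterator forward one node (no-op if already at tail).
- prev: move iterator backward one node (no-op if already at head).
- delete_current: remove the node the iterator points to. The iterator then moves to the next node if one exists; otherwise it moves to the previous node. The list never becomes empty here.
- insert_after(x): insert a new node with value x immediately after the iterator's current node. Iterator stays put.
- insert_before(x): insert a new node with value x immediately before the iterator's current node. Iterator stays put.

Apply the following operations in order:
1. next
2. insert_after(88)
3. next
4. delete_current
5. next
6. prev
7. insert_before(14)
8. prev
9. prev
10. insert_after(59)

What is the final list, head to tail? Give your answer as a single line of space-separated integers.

After 1 (next): list=[3, 9, 2, 1, 7, 8, 4] cursor@9
After 2 (insert_after(88)): list=[3, 9, 88, 2, 1, 7, 8, 4] cursor@9
After 3 (next): list=[3, 9, 88, 2, 1, 7, 8, 4] cursor@88
After 4 (delete_current): list=[3, 9, 2, 1, 7, 8, 4] cursor@2
After 5 (next): list=[3, 9, 2, 1, 7, 8, 4] cursor@1
After 6 (prev): list=[3, 9, 2, 1, 7, 8, 4] cursor@2
After 7 (insert_before(14)): list=[3, 9, 14, 2, 1, 7, 8, 4] cursor@2
After 8 (prev): list=[3, 9, 14, 2, 1, 7, 8, 4] cursor@14
After 9 (prev): list=[3, 9, 14, 2, 1, 7, 8, 4] cursor@9
After 10 (insert_after(59)): list=[3, 9, 59, 14, 2, 1, 7, 8, 4] cursor@9

Answer: 3 9 59 14 2 1 7 8 4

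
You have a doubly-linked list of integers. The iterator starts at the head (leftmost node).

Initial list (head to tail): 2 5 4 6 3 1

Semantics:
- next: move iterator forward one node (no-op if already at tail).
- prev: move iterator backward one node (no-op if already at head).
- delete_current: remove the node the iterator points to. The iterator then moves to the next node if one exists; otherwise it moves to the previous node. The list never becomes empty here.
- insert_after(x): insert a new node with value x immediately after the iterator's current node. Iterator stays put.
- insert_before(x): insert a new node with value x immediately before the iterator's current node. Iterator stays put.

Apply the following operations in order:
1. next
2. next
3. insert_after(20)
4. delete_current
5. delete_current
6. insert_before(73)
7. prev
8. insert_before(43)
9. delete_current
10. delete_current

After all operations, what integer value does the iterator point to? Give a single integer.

Answer: 3

Derivation:
After 1 (next): list=[2, 5, 4, 6, 3, 1] cursor@5
After 2 (next): list=[2, 5, 4, 6, 3, 1] cursor@4
After 3 (insert_after(20)): list=[2, 5, 4, 20, 6, 3, 1] cursor@4
After 4 (delete_current): list=[2, 5, 20, 6, 3, 1] cursor@20
After 5 (delete_current): list=[2, 5, 6, 3, 1] cursor@6
After 6 (insert_before(73)): list=[2, 5, 73, 6, 3, 1] cursor@6
After 7 (prev): list=[2, 5, 73, 6, 3, 1] cursor@73
After 8 (insert_before(43)): list=[2, 5, 43, 73, 6, 3, 1] cursor@73
After 9 (delete_current): list=[2, 5, 43, 6, 3, 1] cursor@6
After 10 (delete_current): list=[2, 5, 43, 3, 1] cursor@3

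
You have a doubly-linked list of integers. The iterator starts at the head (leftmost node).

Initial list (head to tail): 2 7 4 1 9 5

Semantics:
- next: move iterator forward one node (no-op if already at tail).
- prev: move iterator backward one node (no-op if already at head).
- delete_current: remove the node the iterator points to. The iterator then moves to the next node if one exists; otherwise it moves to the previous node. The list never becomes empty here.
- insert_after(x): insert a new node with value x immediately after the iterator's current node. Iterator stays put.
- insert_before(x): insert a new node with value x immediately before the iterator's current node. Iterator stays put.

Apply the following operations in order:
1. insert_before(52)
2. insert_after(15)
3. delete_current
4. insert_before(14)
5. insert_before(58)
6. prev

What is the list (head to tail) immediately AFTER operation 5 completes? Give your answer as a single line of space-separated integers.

After 1 (insert_before(52)): list=[52, 2, 7, 4, 1, 9, 5] cursor@2
After 2 (insert_after(15)): list=[52, 2, 15, 7, 4, 1, 9, 5] cursor@2
After 3 (delete_current): list=[52, 15, 7, 4, 1, 9, 5] cursor@15
After 4 (insert_before(14)): list=[52, 14, 15, 7, 4, 1, 9, 5] cursor@15
After 5 (insert_before(58)): list=[52, 14, 58, 15, 7, 4, 1, 9, 5] cursor@15

Answer: 52 14 58 15 7 4 1 9 5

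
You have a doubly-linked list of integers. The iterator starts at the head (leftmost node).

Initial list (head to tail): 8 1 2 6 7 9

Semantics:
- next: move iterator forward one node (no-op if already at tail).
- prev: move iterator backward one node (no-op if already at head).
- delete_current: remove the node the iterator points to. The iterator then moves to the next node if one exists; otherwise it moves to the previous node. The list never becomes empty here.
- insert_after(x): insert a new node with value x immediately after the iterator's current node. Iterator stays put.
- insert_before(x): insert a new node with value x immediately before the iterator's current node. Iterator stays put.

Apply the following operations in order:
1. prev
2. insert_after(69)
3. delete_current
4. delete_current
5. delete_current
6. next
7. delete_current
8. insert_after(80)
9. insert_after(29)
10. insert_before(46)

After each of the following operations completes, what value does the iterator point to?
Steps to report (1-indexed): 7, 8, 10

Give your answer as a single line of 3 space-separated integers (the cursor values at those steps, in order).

Answer: 7 7 7

Derivation:
After 1 (prev): list=[8, 1, 2, 6, 7, 9] cursor@8
After 2 (insert_after(69)): list=[8, 69, 1, 2, 6, 7, 9] cursor@8
After 3 (delete_current): list=[69, 1, 2, 6, 7, 9] cursor@69
After 4 (delete_current): list=[1, 2, 6, 7, 9] cursor@1
After 5 (delete_current): list=[2, 6, 7, 9] cursor@2
After 6 (next): list=[2, 6, 7, 9] cursor@6
After 7 (delete_current): list=[2, 7, 9] cursor@7
After 8 (insert_after(80)): list=[2, 7, 80, 9] cursor@7
After 9 (insert_after(29)): list=[2, 7, 29, 80, 9] cursor@7
After 10 (insert_before(46)): list=[2, 46, 7, 29, 80, 9] cursor@7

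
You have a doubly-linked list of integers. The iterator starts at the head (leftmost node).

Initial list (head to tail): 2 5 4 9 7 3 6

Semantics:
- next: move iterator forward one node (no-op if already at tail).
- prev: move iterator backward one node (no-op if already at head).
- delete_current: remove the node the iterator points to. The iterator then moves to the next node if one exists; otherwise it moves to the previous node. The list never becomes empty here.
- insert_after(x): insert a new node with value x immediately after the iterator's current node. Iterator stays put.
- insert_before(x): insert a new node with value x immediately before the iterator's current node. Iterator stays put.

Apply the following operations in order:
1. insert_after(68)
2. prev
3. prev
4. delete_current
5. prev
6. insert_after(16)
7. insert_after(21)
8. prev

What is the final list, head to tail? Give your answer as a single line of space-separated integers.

After 1 (insert_after(68)): list=[2, 68, 5, 4, 9, 7, 3, 6] cursor@2
After 2 (prev): list=[2, 68, 5, 4, 9, 7, 3, 6] cursor@2
After 3 (prev): list=[2, 68, 5, 4, 9, 7, 3, 6] cursor@2
After 4 (delete_current): list=[68, 5, 4, 9, 7, 3, 6] cursor@68
After 5 (prev): list=[68, 5, 4, 9, 7, 3, 6] cursor@68
After 6 (insert_after(16)): list=[68, 16, 5, 4, 9, 7, 3, 6] cursor@68
After 7 (insert_after(21)): list=[68, 21, 16, 5, 4, 9, 7, 3, 6] cursor@68
After 8 (prev): list=[68, 21, 16, 5, 4, 9, 7, 3, 6] cursor@68

Answer: 68 21 16 5 4 9 7 3 6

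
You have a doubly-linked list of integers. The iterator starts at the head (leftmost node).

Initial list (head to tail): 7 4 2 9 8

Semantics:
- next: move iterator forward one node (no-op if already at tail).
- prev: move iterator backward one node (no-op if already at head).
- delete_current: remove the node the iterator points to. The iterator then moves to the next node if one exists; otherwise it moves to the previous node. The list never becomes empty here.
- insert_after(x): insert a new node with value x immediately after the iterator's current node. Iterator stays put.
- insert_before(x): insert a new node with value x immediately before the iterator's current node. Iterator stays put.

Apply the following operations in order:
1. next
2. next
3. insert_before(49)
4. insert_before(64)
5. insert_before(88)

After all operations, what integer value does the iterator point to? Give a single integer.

After 1 (next): list=[7, 4, 2, 9, 8] cursor@4
After 2 (next): list=[7, 4, 2, 9, 8] cursor@2
After 3 (insert_before(49)): list=[7, 4, 49, 2, 9, 8] cursor@2
After 4 (insert_before(64)): list=[7, 4, 49, 64, 2, 9, 8] cursor@2
After 5 (insert_before(88)): list=[7, 4, 49, 64, 88, 2, 9, 8] cursor@2

Answer: 2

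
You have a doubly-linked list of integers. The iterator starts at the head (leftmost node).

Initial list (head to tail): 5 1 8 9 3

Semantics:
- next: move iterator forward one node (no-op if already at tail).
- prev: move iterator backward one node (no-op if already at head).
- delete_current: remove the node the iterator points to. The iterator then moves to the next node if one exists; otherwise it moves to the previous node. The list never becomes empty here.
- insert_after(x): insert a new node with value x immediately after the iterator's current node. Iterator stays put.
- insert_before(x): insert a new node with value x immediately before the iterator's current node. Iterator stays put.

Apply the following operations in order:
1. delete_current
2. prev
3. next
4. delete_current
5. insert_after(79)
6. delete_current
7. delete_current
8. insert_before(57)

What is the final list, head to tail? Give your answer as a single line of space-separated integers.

Answer: 1 57 3

Derivation:
After 1 (delete_current): list=[1, 8, 9, 3] cursor@1
After 2 (prev): list=[1, 8, 9, 3] cursor@1
After 3 (next): list=[1, 8, 9, 3] cursor@8
After 4 (delete_current): list=[1, 9, 3] cursor@9
After 5 (insert_after(79)): list=[1, 9, 79, 3] cursor@9
After 6 (delete_current): list=[1, 79, 3] cursor@79
After 7 (delete_current): list=[1, 3] cursor@3
After 8 (insert_before(57)): list=[1, 57, 3] cursor@3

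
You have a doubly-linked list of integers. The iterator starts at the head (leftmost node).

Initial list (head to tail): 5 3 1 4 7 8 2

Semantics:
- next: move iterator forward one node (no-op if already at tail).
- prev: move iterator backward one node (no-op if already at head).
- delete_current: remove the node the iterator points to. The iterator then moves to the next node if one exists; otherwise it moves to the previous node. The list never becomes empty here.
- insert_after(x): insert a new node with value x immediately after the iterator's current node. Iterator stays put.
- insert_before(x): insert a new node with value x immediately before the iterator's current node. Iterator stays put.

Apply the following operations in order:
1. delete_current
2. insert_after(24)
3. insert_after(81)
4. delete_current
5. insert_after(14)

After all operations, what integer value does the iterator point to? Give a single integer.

After 1 (delete_current): list=[3, 1, 4, 7, 8, 2] cursor@3
After 2 (insert_after(24)): list=[3, 24, 1, 4, 7, 8, 2] cursor@3
After 3 (insert_after(81)): list=[3, 81, 24, 1, 4, 7, 8, 2] cursor@3
After 4 (delete_current): list=[81, 24, 1, 4, 7, 8, 2] cursor@81
After 5 (insert_after(14)): list=[81, 14, 24, 1, 4, 7, 8, 2] cursor@81

Answer: 81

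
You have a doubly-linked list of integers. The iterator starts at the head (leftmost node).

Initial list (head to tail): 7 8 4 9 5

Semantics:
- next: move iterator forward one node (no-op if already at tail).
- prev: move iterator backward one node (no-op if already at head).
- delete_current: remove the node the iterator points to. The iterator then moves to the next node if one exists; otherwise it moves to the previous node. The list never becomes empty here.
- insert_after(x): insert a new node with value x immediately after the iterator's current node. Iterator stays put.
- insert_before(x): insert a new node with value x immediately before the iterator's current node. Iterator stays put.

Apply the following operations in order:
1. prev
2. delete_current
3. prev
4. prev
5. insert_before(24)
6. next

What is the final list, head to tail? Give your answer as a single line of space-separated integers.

Answer: 24 8 4 9 5

Derivation:
After 1 (prev): list=[7, 8, 4, 9, 5] cursor@7
After 2 (delete_current): list=[8, 4, 9, 5] cursor@8
After 3 (prev): list=[8, 4, 9, 5] cursor@8
After 4 (prev): list=[8, 4, 9, 5] cursor@8
After 5 (insert_before(24)): list=[24, 8, 4, 9, 5] cursor@8
After 6 (next): list=[24, 8, 4, 9, 5] cursor@4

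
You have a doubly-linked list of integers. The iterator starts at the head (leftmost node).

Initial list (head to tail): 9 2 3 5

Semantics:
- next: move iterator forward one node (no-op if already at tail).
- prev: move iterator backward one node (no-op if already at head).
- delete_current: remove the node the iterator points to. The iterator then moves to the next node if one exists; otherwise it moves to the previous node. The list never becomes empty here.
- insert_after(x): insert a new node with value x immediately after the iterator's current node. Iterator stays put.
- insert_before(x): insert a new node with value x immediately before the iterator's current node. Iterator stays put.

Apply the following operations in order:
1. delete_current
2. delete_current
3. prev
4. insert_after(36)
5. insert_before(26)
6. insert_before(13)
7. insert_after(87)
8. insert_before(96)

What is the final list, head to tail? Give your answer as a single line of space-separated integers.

Answer: 26 13 96 3 87 36 5

Derivation:
After 1 (delete_current): list=[2, 3, 5] cursor@2
After 2 (delete_current): list=[3, 5] cursor@3
After 3 (prev): list=[3, 5] cursor@3
After 4 (insert_after(36)): list=[3, 36, 5] cursor@3
After 5 (insert_before(26)): list=[26, 3, 36, 5] cursor@3
After 6 (insert_before(13)): list=[26, 13, 3, 36, 5] cursor@3
After 7 (insert_after(87)): list=[26, 13, 3, 87, 36, 5] cursor@3
After 8 (insert_before(96)): list=[26, 13, 96, 3, 87, 36, 5] cursor@3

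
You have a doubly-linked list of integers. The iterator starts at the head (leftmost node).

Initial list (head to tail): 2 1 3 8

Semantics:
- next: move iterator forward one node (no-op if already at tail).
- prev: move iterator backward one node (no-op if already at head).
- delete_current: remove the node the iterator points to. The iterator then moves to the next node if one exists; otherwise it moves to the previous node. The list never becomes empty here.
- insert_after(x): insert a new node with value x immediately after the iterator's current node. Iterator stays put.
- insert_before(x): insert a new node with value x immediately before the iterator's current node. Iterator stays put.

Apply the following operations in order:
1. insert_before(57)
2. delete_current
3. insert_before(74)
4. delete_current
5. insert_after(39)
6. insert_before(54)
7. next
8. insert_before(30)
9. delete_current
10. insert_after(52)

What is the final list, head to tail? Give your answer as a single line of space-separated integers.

Answer: 57 74 54 3 30 8 52

Derivation:
After 1 (insert_before(57)): list=[57, 2, 1, 3, 8] cursor@2
After 2 (delete_current): list=[57, 1, 3, 8] cursor@1
After 3 (insert_before(74)): list=[57, 74, 1, 3, 8] cursor@1
After 4 (delete_current): list=[57, 74, 3, 8] cursor@3
After 5 (insert_after(39)): list=[57, 74, 3, 39, 8] cursor@3
After 6 (insert_before(54)): list=[57, 74, 54, 3, 39, 8] cursor@3
After 7 (next): list=[57, 74, 54, 3, 39, 8] cursor@39
After 8 (insert_before(30)): list=[57, 74, 54, 3, 30, 39, 8] cursor@39
After 9 (delete_current): list=[57, 74, 54, 3, 30, 8] cursor@8
After 10 (insert_after(52)): list=[57, 74, 54, 3, 30, 8, 52] cursor@8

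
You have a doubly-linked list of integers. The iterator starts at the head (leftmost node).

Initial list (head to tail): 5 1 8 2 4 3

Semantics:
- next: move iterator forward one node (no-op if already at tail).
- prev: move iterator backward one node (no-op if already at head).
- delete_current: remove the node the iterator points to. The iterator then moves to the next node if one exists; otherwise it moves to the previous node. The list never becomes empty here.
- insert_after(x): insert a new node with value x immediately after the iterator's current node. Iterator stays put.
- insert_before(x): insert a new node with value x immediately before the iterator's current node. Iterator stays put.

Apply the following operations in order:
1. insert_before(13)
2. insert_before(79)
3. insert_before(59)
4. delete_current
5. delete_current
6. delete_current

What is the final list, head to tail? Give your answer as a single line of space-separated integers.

After 1 (insert_before(13)): list=[13, 5, 1, 8, 2, 4, 3] cursor@5
After 2 (insert_before(79)): list=[13, 79, 5, 1, 8, 2, 4, 3] cursor@5
After 3 (insert_before(59)): list=[13, 79, 59, 5, 1, 8, 2, 4, 3] cursor@5
After 4 (delete_current): list=[13, 79, 59, 1, 8, 2, 4, 3] cursor@1
After 5 (delete_current): list=[13, 79, 59, 8, 2, 4, 3] cursor@8
After 6 (delete_current): list=[13, 79, 59, 2, 4, 3] cursor@2

Answer: 13 79 59 2 4 3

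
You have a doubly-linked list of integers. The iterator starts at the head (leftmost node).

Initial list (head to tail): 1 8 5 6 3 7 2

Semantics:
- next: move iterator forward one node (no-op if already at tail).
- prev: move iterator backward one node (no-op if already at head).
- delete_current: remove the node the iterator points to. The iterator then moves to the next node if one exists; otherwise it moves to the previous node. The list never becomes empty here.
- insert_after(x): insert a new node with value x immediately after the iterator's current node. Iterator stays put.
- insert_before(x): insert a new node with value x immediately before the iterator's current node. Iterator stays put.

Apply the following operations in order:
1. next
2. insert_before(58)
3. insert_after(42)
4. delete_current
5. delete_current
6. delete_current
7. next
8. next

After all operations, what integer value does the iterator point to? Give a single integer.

After 1 (next): list=[1, 8, 5, 6, 3, 7, 2] cursor@8
After 2 (insert_before(58)): list=[1, 58, 8, 5, 6, 3, 7, 2] cursor@8
After 3 (insert_after(42)): list=[1, 58, 8, 42, 5, 6, 3, 7, 2] cursor@8
After 4 (delete_current): list=[1, 58, 42, 5, 6, 3, 7, 2] cursor@42
After 5 (delete_current): list=[1, 58, 5, 6, 3, 7, 2] cursor@5
After 6 (delete_current): list=[1, 58, 6, 3, 7, 2] cursor@6
After 7 (next): list=[1, 58, 6, 3, 7, 2] cursor@3
After 8 (next): list=[1, 58, 6, 3, 7, 2] cursor@7

Answer: 7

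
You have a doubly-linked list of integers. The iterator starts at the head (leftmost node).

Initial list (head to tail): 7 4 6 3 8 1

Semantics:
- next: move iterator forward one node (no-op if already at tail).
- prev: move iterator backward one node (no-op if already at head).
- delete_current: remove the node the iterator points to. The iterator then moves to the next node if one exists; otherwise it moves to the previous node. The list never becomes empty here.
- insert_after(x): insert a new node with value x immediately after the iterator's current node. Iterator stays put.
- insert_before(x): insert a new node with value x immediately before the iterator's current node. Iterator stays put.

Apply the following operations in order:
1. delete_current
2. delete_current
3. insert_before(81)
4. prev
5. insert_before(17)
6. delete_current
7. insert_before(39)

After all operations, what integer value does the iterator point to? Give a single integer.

After 1 (delete_current): list=[4, 6, 3, 8, 1] cursor@4
After 2 (delete_current): list=[6, 3, 8, 1] cursor@6
After 3 (insert_before(81)): list=[81, 6, 3, 8, 1] cursor@6
After 4 (prev): list=[81, 6, 3, 8, 1] cursor@81
After 5 (insert_before(17)): list=[17, 81, 6, 3, 8, 1] cursor@81
After 6 (delete_current): list=[17, 6, 3, 8, 1] cursor@6
After 7 (insert_before(39)): list=[17, 39, 6, 3, 8, 1] cursor@6

Answer: 6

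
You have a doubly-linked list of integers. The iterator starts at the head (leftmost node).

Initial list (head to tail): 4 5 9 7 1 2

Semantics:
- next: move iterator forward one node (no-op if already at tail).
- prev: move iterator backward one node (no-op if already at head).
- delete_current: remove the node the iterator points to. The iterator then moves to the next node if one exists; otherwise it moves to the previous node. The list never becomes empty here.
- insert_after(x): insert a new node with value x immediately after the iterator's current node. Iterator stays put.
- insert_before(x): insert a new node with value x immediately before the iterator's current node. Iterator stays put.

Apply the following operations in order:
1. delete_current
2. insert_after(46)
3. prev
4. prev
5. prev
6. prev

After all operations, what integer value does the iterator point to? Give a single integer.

Answer: 5

Derivation:
After 1 (delete_current): list=[5, 9, 7, 1, 2] cursor@5
After 2 (insert_after(46)): list=[5, 46, 9, 7, 1, 2] cursor@5
After 3 (prev): list=[5, 46, 9, 7, 1, 2] cursor@5
After 4 (prev): list=[5, 46, 9, 7, 1, 2] cursor@5
After 5 (prev): list=[5, 46, 9, 7, 1, 2] cursor@5
After 6 (prev): list=[5, 46, 9, 7, 1, 2] cursor@5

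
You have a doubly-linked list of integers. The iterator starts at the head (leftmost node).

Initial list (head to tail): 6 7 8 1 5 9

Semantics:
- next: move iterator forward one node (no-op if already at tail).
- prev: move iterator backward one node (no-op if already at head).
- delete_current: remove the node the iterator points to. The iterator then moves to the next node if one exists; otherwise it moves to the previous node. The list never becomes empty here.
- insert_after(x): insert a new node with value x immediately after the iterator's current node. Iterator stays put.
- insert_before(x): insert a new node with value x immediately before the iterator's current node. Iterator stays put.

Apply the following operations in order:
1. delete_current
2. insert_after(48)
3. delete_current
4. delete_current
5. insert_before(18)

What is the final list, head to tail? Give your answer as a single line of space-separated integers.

After 1 (delete_current): list=[7, 8, 1, 5, 9] cursor@7
After 2 (insert_after(48)): list=[7, 48, 8, 1, 5, 9] cursor@7
After 3 (delete_current): list=[48, 8, 1, 5, 9] cursor@48
After 4 (delete_current): list=[8, 1, 5, 9] cursor@8
After 5 (insert_before(18)): list=[18, 8, 1, 5, 9] cursor@8

Answer: 18 8 1 5 9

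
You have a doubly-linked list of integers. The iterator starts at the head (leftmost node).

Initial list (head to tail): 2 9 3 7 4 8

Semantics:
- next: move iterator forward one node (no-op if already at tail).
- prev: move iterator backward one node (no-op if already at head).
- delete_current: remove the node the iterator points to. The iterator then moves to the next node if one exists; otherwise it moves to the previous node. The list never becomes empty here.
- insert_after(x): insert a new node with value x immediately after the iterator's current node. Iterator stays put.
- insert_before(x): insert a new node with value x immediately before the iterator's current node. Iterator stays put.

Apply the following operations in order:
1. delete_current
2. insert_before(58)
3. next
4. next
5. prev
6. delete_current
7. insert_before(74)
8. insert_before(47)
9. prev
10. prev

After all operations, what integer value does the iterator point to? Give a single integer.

Answer: 74

Derivation:
After 1 (delete_current): list=[9, 3, 7, 4, 8] cursor@9
After 2 (insert_before(58)): list=[58, 9, 3, 7, 4, 8] cursor@9
After 3 (next): list=[58, 9, 3, 7, 4, 8] cursor@3
After 4 (next): list=[58, 9, 3, 7, 4, 8] cursor@7
After 5 (prev): list=[58, 9, 3, 7, 4, 8] cursor@3
After 6 (delete_current): list=[58, 9, 7, 4, 8] cursor@7
After 7 (insert_before(74)): list=[58, 9, 74, 7, 4, 8] cursor@7
After 8 (insert_before(47)): list=[58, 9, 74, 47, 7, 4, 8] cursor@7
After 9 (prev): list=[58, 9, 74, 47, 7, 4, 8] cursor@47
After 10 (prev): list=[58, 9, 74, 47, 7, 4, 8] cursor@74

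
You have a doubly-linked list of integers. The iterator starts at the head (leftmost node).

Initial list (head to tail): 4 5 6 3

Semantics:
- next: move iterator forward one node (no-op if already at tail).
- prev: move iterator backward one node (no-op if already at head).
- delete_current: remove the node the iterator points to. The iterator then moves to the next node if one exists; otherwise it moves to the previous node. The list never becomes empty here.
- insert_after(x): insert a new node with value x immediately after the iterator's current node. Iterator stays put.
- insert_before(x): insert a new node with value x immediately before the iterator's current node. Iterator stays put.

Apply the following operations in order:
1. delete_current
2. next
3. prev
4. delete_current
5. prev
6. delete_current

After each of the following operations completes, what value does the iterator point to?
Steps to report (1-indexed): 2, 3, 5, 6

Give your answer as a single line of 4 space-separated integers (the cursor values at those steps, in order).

Answer: 6 5 6 3

Derivation:
After 1 (delete_current): list=[5, 6, 3] cursor@5
After 2 (next): list=[5, 6, 3] cursor@6
After 3 (prev): list=[5, 6, 3] cursor@5
After 4 (delete_current): list=[6, 3] cursor@6
After 5 (prev): list=[6, 3] cursor@6
After 6 (delete_current): list=[3] cursor@3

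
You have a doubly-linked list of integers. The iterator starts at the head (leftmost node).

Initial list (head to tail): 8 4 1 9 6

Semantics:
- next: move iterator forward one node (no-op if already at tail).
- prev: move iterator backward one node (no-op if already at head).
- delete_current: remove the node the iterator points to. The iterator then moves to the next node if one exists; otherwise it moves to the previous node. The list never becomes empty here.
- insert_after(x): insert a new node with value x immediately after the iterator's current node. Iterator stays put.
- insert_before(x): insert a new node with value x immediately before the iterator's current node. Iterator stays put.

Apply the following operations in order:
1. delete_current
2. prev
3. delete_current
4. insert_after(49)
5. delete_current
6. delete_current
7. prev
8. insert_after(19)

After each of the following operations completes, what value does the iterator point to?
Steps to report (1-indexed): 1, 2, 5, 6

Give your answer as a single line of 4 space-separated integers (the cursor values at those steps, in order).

After 1 (delete_current): list=[4, 1, 9, 6] cursor@4
After 2 (prev): list=[4, 1, 9, 6] cursor@4
After 3 (delete_current): list=[1, 9, 6] cursor@1
After 4 (insert_after(49)): list=[1, 49, 9, 6] cursor@1
After 5 (delete_current): list=[49, 9, 6] cursor@49
After 6 (delete_current): list=[9, 6] cursor@9
After 7 (prev): list=[9, 6] cursor@9
After 8 (insert_after(19)): list=[9, 19, 6] cursor@9

Answer: 4 4 49 9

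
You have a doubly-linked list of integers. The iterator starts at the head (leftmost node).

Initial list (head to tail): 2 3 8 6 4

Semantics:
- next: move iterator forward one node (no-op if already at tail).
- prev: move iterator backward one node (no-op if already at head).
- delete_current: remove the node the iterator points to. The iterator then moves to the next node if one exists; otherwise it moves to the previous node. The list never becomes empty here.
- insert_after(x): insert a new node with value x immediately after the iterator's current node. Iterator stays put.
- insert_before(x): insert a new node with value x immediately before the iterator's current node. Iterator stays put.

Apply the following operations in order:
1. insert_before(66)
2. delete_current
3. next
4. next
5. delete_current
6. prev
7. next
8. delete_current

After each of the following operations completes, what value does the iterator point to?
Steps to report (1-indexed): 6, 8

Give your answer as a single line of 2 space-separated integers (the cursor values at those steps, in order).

Answer: 8 8

Derivation:
After 1 (insert_before(66)): list=[66, 2, 3, 8, 6, 4] cursor@2
After 2 (delete_current): list=[66, 3, 8, 6, 4] cursor@3
After 3 (next): list=[66, 3, 8, 6, 4] cursor@8
After 4 (next): list=[66, 3, 8, 6, 4] cursor@6
After 5 (delete_current): list=[66, 3, 8, 4] cursor@4
After 6 (prev): list=[66, 3, 8, 4] cursor@8
After 7 (next): list=[66, 3, 8, 4] cursor@4
After 8 (delete_current): list=[66, 3, 8] cursor@8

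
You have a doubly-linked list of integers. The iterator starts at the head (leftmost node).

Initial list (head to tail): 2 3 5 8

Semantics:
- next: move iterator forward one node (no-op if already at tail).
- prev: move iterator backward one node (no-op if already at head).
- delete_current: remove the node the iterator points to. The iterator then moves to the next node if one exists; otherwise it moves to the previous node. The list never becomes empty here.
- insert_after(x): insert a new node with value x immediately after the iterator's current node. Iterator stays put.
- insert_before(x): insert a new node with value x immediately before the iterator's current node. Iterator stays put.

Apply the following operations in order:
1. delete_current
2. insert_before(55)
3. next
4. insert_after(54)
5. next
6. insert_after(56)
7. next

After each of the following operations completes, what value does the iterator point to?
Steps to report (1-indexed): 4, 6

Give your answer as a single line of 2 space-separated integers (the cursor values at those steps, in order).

Answer: 5 54

Derivation:
After 1 (delete_current): list=[3, 5, 8] cursor@3
After 2 (insert_before(55)): list=[55, 3, 5, 8] cursor@3
After 3 (next): list=[55, 3, 5, 8] cursor@5
After 4 (insert_after(54)): list=[55, 3, 5, 54, 8] cursor@5
After 5 (next): list=[55, 3, 5, 54, 8] cursor@54
After 6 (insert_after(56)): list=[55, 3, 5, 54, 56, 8] cursor@54
After 7 (next): list=[55, 3, 5, 54, 56, 8] cursor@56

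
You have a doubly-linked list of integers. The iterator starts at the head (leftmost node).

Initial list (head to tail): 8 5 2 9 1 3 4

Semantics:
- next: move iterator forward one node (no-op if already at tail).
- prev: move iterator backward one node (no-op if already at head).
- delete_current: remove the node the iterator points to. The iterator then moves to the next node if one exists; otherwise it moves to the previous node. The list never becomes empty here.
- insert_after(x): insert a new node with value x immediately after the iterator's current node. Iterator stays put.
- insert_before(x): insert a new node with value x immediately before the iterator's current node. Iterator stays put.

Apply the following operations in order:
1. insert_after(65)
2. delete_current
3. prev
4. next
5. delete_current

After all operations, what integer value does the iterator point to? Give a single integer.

Answer: 2

Derivation:
After 1 (insert_after(65)): list=[8, 65, 5, 2, 9, 1, 3, 4] cursor@8
After 2 (delete_current): list=[65, 5, 2, 9, 1, 3, 4] cursor@65
After 3 (prev): list=[65, 5, 2, 9, 1, 3, 4] cursor@65
After 4 (next): list=[65, 5, 2, 9, 1, 3, 4] cursor@5
After 5 (delete_current): list=[65, 2, 9, 1, 3, 4] cursor@2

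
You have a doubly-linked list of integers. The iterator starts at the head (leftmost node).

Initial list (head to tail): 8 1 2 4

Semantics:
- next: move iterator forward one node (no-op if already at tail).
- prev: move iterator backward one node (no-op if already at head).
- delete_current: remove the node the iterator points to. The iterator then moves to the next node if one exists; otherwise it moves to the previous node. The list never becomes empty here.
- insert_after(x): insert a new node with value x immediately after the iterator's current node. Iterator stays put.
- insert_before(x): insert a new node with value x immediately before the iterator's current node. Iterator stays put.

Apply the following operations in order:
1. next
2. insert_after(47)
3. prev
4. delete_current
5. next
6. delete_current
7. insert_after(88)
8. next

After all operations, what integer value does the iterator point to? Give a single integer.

After 1 (next): list=[8, 1, 2, 4] cursor@1
After 2 (insert_after(47)): list=[8, 1, 47, 2, 4] cursor@1
After 3 (prev): list=[8, 1, 47, 2, 4] cursor@8
After 4 (delete_current): list=[1, 47, 2, 4] cursor@1
After 5 (next): list=[1, 47, 2, 4] cursor@47
After 6 (delete_current): list=[1, 2, 4] cursor@2
After 7 (insert_after(88)): list=[1, 2, 88, 4] cursor@2
After 8 (next): list=[1, 2, 88, 4] cursor@88

Answer: 88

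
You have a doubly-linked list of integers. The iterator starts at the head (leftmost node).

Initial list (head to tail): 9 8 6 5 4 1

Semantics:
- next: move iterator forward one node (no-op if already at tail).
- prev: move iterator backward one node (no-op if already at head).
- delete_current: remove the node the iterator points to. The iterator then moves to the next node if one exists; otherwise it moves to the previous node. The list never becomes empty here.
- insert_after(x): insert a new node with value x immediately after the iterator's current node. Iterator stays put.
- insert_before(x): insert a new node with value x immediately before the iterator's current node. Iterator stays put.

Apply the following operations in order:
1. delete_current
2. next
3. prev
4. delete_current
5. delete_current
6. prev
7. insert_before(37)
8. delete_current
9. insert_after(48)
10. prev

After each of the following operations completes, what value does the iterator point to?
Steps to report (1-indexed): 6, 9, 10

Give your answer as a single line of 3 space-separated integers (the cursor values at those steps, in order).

After 1 (delete_current): list=[8, 6, 5, 4, 1] cursor@8
After 2 (next): list=[8, 6, 5, 4, 1] cursor@6
After 3 (prev): list=[8, 6, 5, 4, 1] cursor@8
After 4 (delete_current): list=[6, 5, 4, 1] cursor@6
After 5 (delete_current): list=[5, 4, 1] cursor@5
After 6 (prev): list=[5, 4, 1] cursor@5
After 7 (insert_before(37)): list=[37, 5, 4, 1] cursor@5
After 8 (delete_current): list=[37, 4, 1] cursor@4
After 9 (insert_after(48)): list=[37, 4, 48, 1] cursor@4
After 10 (prev): list=[37, 4, 48, 1] cursor@37

Answer: 5 4 37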